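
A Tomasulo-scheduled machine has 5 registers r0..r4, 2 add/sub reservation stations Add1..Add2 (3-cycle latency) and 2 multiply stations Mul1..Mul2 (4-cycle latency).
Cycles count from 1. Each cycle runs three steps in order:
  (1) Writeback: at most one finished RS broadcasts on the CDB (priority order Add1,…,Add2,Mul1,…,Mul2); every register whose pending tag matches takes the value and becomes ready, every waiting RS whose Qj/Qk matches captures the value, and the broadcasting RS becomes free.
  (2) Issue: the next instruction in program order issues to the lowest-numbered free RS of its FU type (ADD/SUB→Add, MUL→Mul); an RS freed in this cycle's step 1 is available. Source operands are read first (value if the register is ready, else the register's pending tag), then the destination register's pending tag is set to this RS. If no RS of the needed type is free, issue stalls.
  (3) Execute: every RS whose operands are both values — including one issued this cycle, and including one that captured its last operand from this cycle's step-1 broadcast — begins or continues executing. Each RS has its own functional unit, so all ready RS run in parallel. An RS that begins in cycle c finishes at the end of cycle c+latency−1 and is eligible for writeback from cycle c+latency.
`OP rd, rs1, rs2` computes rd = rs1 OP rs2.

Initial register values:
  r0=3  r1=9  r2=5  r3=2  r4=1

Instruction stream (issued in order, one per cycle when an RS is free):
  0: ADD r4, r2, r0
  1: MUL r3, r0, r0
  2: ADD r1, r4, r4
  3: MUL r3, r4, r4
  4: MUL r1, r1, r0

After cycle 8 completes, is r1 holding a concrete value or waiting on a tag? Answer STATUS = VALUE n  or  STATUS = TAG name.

STATUS = TAG Mul1

c1: issue ADD r4<-Add1 | r0:3,r1:9,r2:5,r3:2,r4:Add1
c2: issue MUL r3<-Mul1 | r0:3,r1:9,r2:5,r3:Mul1,r4:Add1
c3: issue ADD r1<-Add2 | r0:3,r1:Add2,r2:5,r3:Mul1,r4:Add1
c4: CDB Add1=8; issue MUL r3<-Mul2 | r0:3,r1:Add2,r2:5,r3:Mul2,r4:8
c5: stall | r0:3,r1:Add2,r2:5,r3:Mul2,r4:8
c6: CDB Mul1=9; issue MUL r1<-Mul1 | r0:3,r1:Mul1,r2:5,r3:Mul2,r4:8
c7: CDB Add2=16 | r0:3,r1:Mul1,r2:5,r3:Mul2,r4:8
c8: CDB Mul2=64 | r0:3,r1:Mul1,r2:5,r3:64,r4:8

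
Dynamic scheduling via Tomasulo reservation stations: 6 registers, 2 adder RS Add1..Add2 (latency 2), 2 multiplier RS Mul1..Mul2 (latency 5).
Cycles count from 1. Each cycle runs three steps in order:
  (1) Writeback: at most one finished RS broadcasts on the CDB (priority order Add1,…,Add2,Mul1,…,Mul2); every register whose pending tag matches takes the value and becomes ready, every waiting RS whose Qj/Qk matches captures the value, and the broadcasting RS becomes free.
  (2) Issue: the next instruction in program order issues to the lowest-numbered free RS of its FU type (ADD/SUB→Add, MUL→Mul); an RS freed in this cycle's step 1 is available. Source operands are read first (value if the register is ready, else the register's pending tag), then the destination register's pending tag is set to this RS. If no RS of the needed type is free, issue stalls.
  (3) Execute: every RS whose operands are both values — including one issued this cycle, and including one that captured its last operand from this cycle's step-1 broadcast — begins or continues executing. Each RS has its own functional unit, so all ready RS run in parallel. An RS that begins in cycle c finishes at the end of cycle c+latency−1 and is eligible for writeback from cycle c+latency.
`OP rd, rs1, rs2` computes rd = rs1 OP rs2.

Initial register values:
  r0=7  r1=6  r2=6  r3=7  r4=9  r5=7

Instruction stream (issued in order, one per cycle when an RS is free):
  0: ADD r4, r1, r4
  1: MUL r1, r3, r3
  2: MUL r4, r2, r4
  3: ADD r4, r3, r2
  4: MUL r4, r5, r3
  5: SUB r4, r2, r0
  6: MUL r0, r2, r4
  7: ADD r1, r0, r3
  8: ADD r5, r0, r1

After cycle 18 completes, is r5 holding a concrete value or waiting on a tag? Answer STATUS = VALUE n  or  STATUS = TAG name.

  c1: issue ADD r4<-Add1  regs: r0:7,r1:6,r2:6,r3:7,r4:Add1,r5:7
  c2: issue MUL r1<-Mul1  regs: r0:7,r1:Mul1,r2:6,r3:7,r4:Add1,r5:7
  c3: CDB Add1=15; issue MUL r4<-Mul2  regs: r0:7,r1:Mul1,r2:6,r3:7,r4:Mul2,r5:7
  c4: issue ADD r4<-Add1  regs: r0:7,r1:Mul1,r2:6,r3:7,r4:Add1,r5:7
  c5: stall  regs: r0:7,r1:Mul1,r2:6,r3:7,r4:Add1,r5:7
  c6: CDB Add1=13; stall  regs: r0:7,r1:Mul1,r2:6,r3:7,r4:13,r5:7
  c7: CDB Mul1=49; issue MUL r4<-Mul1  regs: r0:7,r1:49,r2:6,r3:7,r4:Mul1,r5:7
  c8: CDB Mul2=90; issue SUB r4<-Add1  regs: r0:7,r1:49,r2:6,r3:7,r4:Add1,r5:7
  c9: issue MUL r0<-Mul2  regs: r0:Mul2,r1:49,r2:6,r3:7,r4:Add1,r5:7
  c10: CDB Add1=-1; issue ADD r1<-Add1  regs: r0:Mul2,r1:Add1,r2:6,r3:7,r4:-1,r5:7
  c11: issue ADD r5<-Add2  regs: r0:Mul2,r1:Add1,r2:6,r3:7,r4:-1,r5:Add2
  c12: CDB Mul1=49  regs: r0:Mul2,r1:Add1,r2:6,r3:7,r4:-1,r5:Add2
  c13: -  regs: r0:Mul2,r1:Add1,r2:6,r3:7,r4:-1,r5:Add2
  c14: -  regs: r0:Mul2,r1:Add1,r2:6,r3:7,r4:-1,r5:Add2
  c15: CDB Mul2=-6  regs: r0:-6,r1:Add1,r2:6,r3:7,r4:-1,r5:Add2
  c16: -  regs: r0:-6,r1:Add1,r2:6,r3:7,r4:-1,r5:Add2
  c17: CDB Add1=1  regs: r0:-6,r1:1,r2:6,r3:7,r4:-1,r5:Add2
  c18: -  regs: r0:-6,r1:1,r2:6,r3:7,r4:-1,r5:Add2

STATUS = TAG Add2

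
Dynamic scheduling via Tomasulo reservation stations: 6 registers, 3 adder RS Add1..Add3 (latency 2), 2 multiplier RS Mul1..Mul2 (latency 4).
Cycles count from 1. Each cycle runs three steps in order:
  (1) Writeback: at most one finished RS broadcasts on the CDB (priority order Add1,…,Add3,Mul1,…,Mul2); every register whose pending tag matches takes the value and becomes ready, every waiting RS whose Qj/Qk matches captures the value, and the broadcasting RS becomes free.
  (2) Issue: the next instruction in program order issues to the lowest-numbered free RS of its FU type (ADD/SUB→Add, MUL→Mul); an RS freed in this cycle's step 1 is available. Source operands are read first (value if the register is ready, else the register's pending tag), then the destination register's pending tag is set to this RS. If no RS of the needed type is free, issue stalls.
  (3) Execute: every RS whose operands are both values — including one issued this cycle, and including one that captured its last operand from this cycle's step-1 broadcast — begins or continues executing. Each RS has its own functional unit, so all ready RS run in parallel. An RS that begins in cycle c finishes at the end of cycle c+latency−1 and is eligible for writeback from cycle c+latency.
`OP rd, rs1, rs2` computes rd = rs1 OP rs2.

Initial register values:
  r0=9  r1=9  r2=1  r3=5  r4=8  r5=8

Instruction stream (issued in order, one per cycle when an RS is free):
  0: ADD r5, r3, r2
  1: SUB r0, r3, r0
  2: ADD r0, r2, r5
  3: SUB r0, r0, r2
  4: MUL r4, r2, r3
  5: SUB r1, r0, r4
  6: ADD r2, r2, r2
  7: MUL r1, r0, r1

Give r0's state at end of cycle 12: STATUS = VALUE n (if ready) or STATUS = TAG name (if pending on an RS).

c1: issue ADD r5<-Add1 | r0:9,r1:9,r2:1,r3:5,r4:8,r5:Add1
c2: issue SUB r0<-Add2 | r0:Add2,r1:9,r2:1,r3:5,r4:8,r5:Add1
c3: CDB Add1=6; issue ADD r0<-Add1 | r0:Add1,r1:9,r2:1,r3:5,r4:8,r5:6
c4: CDB Add2=-4; issue SUB r0<-Add2 | r0:Add2,r1:9,r2:1,r3:5,r4:8,r5:6
c5: CDB Add1=7; issue MUL r4<-Mul1 | r0:Add2,r1:9,r2:1,r3:5,r4:Mul1,r5:6
c6: issue SUB r1<-Add1 | r0:Add2,r1:Add1,r2:1,r3:5,r4:Mul1,r5:6
c7: CDB Add2=6; issue ADD r2<-Add2 | r0:6,r1:Add1,r2:Add2,r3:5,r4:Mul1,r5:6
c8: issue MUL r1<-Mul2 | r0:6,r1:Mul2,r2:Add2,r3:5,r4:Mul1,r5:6
c9: CDB Add2=2 | r0:6,r1:Mul2,r2:2,r3:5,r4:Mul1,r5:6
c10: CDB Mul1=5 | r0:6,r1:Mul2,r2:2,r3:5,r4:5,r5:6
c11: - | r0:6,r1:Mul2,r2:2,r3:5,r4:5,r5:6
c12: CDB Add1=1 | r0:6,r1:Mul2,r2:2,r3:5,r4:5,r5:6

STATUS = VALUE 6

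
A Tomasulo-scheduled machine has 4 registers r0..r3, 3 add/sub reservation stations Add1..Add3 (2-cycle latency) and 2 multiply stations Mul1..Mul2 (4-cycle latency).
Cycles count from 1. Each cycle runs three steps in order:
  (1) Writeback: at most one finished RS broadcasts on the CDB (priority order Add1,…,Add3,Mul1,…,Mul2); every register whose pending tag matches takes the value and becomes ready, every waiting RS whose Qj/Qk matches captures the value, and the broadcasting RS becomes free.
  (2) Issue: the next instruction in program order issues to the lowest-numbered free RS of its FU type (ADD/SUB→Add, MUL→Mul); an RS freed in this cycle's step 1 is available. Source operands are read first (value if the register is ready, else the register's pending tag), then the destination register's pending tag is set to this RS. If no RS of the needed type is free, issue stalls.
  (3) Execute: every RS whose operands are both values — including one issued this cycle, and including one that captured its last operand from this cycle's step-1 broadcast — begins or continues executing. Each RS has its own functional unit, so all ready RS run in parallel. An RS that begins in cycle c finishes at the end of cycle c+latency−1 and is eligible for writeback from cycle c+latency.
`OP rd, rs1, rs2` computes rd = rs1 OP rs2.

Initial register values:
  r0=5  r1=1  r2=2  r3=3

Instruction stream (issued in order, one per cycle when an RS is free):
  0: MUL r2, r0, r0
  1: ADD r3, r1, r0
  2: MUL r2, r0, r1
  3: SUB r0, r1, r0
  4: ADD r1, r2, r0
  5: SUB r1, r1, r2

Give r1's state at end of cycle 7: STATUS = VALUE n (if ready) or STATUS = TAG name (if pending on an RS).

c1: issue MUL r2<-Mul1 | r0:5,r1:1,r2:Mul1,r3:3
c2: issue ADD r3<-Add1 | r0:5,r1:1,r2:Mul1,r3:Add1
c3: issue MUL r2<-Mul2 | r0:5,r1:1,r2:Mul2,r3:Add1
c4: CDB Add1=6; issue SUB r0<-Add1 | r0:Add1,r1:1,r2:Mul2,r3:6
c5: CDB Mul1=25; issue ADD r1<-Add2 | r0:Add1,r1:Add2,r2:Mul2,r3:6
c6: CDB Add1=-4; issue SUB r1<-Add1 | r0:-4,r1:Add1,r2:Mul2,r3:6
c7: CDB Mul2=5 | r0:-4,r1:Add1,r2:5,r3:6

STATUS = TAG Add1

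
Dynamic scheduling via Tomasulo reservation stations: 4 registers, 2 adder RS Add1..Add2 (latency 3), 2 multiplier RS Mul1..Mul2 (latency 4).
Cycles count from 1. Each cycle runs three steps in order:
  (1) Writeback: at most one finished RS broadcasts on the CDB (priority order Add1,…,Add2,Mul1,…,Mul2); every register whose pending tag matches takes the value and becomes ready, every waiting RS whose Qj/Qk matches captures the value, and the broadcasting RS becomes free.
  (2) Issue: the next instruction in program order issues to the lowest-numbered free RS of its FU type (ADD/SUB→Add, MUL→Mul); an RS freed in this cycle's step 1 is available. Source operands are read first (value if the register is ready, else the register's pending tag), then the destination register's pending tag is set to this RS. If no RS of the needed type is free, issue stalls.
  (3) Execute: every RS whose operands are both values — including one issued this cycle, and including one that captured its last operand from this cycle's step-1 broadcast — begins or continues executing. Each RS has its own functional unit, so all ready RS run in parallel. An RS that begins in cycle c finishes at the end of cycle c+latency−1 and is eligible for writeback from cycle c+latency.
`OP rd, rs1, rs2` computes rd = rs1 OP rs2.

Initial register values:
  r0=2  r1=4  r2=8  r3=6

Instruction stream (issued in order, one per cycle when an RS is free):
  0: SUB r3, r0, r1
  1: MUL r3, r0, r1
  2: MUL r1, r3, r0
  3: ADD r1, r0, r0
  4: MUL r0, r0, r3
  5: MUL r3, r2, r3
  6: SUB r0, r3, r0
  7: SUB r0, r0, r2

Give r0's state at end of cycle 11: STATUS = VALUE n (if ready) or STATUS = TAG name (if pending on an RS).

  c1: issue SUB r3<-Add1  regs: r0:2,r1:4,r2:8,r3:Add1
  c2: issue MUL r3<-Mul1  regs: r0:2,r1:4,r2:8,r3:Mul1
  c3: issue MUL r1<-Mul2  regs: r0:2,r1:Mul2,r2:8,r3:Mul1
  c4: CDB Add1=-2; issue ADD r1<-Add1  regs: r0:2,r1:Add1,r2:8,r3:Mul1
  c5: stall  regs: r0:2,r1:Add1,r2:8,r3:Mul1
  c6: CDB Mul1=8; issue MUL r0<-Mul1  regs: r0:Mul1,r1:Add1,r2:8,r3:8
  c7: CDB Add1=4; stall  regs: r0:Mul1,r1:4,r2:8,r3:8
  c8: stall  regs: r0:Mul1,r1:4,r2:8,r3:8
  c9: stall  regs: r0:Mul1,r1:4,r2:8,r3:8
  c10: CDB Mul1=16; issue MUL r3<-Mul1  regs: r0:16,r1:4,r2:8,r3:Mul1
  c11: CDB Mul2=16; issue SUB r0<-Add1  regs: r0:Add1,r1:4,r2:8,r3:Mul1

STATUS = TAG Add1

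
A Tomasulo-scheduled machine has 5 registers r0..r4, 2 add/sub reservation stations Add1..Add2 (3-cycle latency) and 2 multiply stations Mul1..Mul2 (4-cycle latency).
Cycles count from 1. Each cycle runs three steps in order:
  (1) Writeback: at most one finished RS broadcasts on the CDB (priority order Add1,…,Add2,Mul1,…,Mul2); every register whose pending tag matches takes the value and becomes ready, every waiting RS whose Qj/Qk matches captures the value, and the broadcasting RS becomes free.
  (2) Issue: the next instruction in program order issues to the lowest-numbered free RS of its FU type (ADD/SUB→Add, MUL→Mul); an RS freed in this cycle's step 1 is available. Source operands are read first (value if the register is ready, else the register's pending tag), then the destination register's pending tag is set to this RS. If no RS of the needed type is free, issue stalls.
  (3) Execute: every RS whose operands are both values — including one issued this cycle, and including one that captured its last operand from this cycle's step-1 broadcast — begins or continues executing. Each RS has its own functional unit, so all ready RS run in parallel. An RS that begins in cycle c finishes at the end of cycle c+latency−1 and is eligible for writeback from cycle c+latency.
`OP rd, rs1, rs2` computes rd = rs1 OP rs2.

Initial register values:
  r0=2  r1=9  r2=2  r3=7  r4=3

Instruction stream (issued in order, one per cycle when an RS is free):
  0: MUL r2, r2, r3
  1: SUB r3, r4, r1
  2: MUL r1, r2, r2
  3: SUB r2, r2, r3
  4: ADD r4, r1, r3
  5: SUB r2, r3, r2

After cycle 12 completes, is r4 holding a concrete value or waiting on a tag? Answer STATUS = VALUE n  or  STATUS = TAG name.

STATUS = TAG Add1

  c1: issue MUL r2<-Mul1  regs: r0:2,r1:9,r2:Mul1,r3:7,r4:3
  c2: issue SUB r3<-Add1  regs: r0:2,r1:9,r2:Mul1,r3:Add1,r4:3
  c3: issue MUL r1<-Mul2  regs: r0:2,r1:Mul2,r2:Mul1,r3:Add1,r4:3
  c4: issue SUB r2<-Add2  regs: r0:2,r1:Mul2,r2:Add2,r3:Add1,r4:3
  c5: CDB Add1=-6; issue ADD r4<-Add1  regs: r0:2,r1:Mul2,r2:Add2,r3:-6,r4:Add1
  c6: CDB Mul1=14; stall  regs: r0:2,r1:Mul2,r2:Add2,r3:-6,r4:Add1
  c7: stall  regs: r0:2,r1:Mul2,r2:Add2,r3:-6,r4:Add1
  c8: stall  regs: r0:2,r1:Mul2,r2:Add2,r3:-6,r4:Add1
  c9: CDB Add2=20; issue SUB r2<-Add2  regs: r0:2,r1:Mul2,r2:Add2,r3:-6,r4:Add1
  c10: CDB Mul2=196  regs: r0:2,r1:196,r2:Add2,r3:-6,r4:Add1
  c11: -  regs: r0:2,r1:196,r2:Add2,r3:-6,r4:Add1
  c12: CDB Add2=-26  regs: r0:2,r1:196,r2:-26,r3:-6,r4:Add1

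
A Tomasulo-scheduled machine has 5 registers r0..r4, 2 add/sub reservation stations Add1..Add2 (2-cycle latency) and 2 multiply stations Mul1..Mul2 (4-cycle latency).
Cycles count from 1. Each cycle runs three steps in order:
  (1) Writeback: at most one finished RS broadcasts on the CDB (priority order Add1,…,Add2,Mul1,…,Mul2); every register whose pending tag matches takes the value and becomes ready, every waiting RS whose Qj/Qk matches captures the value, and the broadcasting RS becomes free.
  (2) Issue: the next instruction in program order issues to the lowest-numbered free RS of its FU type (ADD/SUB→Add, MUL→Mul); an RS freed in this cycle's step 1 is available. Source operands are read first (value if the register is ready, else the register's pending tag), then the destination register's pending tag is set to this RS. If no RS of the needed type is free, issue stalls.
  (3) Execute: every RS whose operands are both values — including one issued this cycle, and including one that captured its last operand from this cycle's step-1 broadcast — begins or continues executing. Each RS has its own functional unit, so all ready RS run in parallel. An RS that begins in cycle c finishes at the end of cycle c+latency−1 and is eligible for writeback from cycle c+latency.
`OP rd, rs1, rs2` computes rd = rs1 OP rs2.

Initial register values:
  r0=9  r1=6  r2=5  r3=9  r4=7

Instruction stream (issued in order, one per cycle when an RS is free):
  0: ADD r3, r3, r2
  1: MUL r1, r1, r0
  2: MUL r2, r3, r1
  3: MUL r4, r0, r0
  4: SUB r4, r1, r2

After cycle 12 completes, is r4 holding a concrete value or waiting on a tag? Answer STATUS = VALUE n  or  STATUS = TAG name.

  c1: issue ADD r3<-Add1  regs: r0:9,r1:6,r2:5,r3:Add1,r4:7
  c2: issue MUL r1<-Mul1  regs: r0:9,r1:Mul1,r2:5,r3:Add1,r4:7
  c3: CDB Add1=14; issue MUL r2<-Mul2  regs: r0:9,r1:Mul1,r2:Mul2,r3:14,r4:7
  c4: stall  regs: r0:9,r1:Mul1,r2:Mul2,r3:14,r4:7
  c5: stall  regs: r0:9,r1:Mul1,r2:Mul2,r3:14,r4:7
  c6: CDB Mul1=54; issue MUL r4<-Mul1  regs: r0:9,r1:54,r2:Mul2,r3:14,r4:Mul1
  c7: issue SUB r4<-Add1  regs: r0:9,r1:54,r2:Mul2,r3:14,r4:Add1
  c8: -  regs: r0:9,r1:54,r2:Mul2,r3:14,r4:Add1
  c9: -  regs: r0:9,r1:54,r2:Mul2,r3:14,r4:Add1
  c10: CDB Mul1=81  regs: r0:9,r1:54,r2:Mul2,r3:14,r4:Add1
  c11: CDB Mul2=756  regs: r0:9,r1:54,r2:756,r3:14,r4:Add1
  c12: -  regs: r0:9,r1:54,r2:756,r3:14,r4:Add1

STATUS = TAG Add1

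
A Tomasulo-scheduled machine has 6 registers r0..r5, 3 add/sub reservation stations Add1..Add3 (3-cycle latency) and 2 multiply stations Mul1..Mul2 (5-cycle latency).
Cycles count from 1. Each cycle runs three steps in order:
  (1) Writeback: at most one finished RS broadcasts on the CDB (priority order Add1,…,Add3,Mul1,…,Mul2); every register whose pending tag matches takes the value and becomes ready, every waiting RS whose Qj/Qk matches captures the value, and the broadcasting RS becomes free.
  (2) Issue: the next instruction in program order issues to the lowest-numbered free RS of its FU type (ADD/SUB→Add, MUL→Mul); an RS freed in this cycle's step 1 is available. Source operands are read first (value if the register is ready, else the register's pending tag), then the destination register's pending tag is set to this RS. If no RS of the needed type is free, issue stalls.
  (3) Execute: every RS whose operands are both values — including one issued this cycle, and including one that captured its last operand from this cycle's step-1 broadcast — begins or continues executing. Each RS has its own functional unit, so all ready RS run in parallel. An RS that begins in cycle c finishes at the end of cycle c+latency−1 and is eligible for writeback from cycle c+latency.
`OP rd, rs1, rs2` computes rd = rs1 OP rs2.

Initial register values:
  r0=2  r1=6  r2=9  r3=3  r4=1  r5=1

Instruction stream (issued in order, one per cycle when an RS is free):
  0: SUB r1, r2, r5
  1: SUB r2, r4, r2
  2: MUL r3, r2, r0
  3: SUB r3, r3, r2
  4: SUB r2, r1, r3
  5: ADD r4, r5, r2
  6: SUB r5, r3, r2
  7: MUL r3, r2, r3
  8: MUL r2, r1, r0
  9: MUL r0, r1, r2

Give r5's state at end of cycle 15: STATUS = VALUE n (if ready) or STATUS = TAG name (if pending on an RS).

c1: issue SUB r1<-Add1 | r0:2,r1:Add1,r2:9,r3:3,r4:1,r5:1
c2: issue SUB r2<-Add2 | r0:2,r1:Add1,r2:Add2,r3:3,r4:1,r5:1
c3: issue MUL r3<-Mul1 | r0:2,r1:Add1,r2:Add2,r3:Mul1,r4:1,r5:1
c4: CDB Add1=8; issue SUB r3<-Add1 | r0:2,r1:8,r2:Add2,r3:Add1,r4:1,r5:1
c5: CDB Add2=-8; issue SUB r2<-Add2 | r0:2,r1:8,r2:Add2,r3:Add1,r4:1,r5:1
c6: issue ADD r4<-Add3 | r0:2,r1:8,r2:Add2,r3:Add1,r4:Add3,r5:1
c7: stall | r0:2,r1:8,r2:Add2,r3:Add1,r4:Add3,r5:1
c8: stall | r0:2,r1:8,r2:Add2,r3:Add1,r4:Add3,r5:1
c9: stall | r0:2,r1:8,r2:Add2,r3:Add1,r4:Add3,r5:1
c10: CDB Mul1=-16; stall | r0:2,r1:8,r2:Add2,r3:Add1,r4:Add3,r5:1
c11: stall | r0:2,r1:8,r2:Add2,r3:Add1,r4:Add3,r5:1
c12: stall | r0:2,r1:8,r2:Add2,r3:Add1,r4:Add3,r5:1
c13: CDB Add1=-8; issue SUB r5<-Add1 | r0:2,r1:8,r2:Add2,r3:-8,r4:Add3,r5:Add1
c14: issue MUL r3<-Mul1 | r0:2,r1:8,r2:Add2,r3:Mul1,r4:Add3,r5:Add1
c15: issue MUL r2<-Mul2 | r0:2,r1:8,r2:Mul2,r3:Mul1,r4:Add3,r5:Add1

STATUS = TAG Add1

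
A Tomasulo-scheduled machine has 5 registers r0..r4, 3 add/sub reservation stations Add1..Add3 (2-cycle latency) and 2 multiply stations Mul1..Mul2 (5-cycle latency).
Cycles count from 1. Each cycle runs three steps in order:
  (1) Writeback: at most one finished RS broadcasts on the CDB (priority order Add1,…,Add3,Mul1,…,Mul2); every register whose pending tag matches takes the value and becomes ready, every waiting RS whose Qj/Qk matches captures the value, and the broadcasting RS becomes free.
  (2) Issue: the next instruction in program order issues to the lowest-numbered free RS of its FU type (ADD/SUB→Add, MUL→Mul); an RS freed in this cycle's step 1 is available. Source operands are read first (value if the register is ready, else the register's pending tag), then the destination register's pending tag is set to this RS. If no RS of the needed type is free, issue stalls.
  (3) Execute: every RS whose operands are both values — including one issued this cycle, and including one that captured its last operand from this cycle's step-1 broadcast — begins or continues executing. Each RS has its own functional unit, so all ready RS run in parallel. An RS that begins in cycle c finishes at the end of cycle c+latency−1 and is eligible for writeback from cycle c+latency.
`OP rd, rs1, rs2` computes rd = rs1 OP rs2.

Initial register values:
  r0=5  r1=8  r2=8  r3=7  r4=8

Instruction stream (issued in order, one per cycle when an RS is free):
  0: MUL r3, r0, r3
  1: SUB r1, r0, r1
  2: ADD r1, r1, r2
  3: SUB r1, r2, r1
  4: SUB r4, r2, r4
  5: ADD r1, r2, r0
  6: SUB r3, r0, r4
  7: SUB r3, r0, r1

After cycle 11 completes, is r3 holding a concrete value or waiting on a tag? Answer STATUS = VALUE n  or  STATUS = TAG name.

cycle 1: issue MUL r3<-Mul1 // r0:5,r1:8,r2:8,r3:Mul1,r4:8
cycle 2: issue SUB r1<-Add1 // r0:5,r1:Add1,r2:8,r3:Mul1,r4:8
cycle 3: issue ADD r1<-Add2 // r0:5,r1:Add2,r2:8,r3:Mul1,r4:8
cycle 4: CDB Add1=-3; issue SUB r1<-Add1 // r0:5,r1:Add1,r2:8,r3:Mul1,r4:8
cycle 5: issue SUB r4<-Add3 // r0:5,r1:Add1,r2:8,r3:Mul1,r4:Add3
cycle 6: CDB Add2=5; issue ADD r1<-Add2 // r0:5,r1:Add2,r2:8,r3:Mul1,r4:Add3
cycle 7: CDB Add3=0; issue SUB r3<-Add3 // r0:5,r1:Add2,r2:8,r3:Add3,r4:0
cycle 8: CDB Add1=3; issue SUB r3<-Add1 // r0:5,r1:Add2,r2:8,r3:Add1,r4:0
cycle 9: CDB Add2=13 // r0:5,r1:13,r2:8,r3:Add1,r4:0
cycle 10: CDB Add3=5 // r0:5,r1:13,r2:8,r3:Add1,r4:0
cycle 11: CDB Add1=-8 // r0:5,r1:13,r2:8,r3:-8,r4:0

STATUS = VALUE -8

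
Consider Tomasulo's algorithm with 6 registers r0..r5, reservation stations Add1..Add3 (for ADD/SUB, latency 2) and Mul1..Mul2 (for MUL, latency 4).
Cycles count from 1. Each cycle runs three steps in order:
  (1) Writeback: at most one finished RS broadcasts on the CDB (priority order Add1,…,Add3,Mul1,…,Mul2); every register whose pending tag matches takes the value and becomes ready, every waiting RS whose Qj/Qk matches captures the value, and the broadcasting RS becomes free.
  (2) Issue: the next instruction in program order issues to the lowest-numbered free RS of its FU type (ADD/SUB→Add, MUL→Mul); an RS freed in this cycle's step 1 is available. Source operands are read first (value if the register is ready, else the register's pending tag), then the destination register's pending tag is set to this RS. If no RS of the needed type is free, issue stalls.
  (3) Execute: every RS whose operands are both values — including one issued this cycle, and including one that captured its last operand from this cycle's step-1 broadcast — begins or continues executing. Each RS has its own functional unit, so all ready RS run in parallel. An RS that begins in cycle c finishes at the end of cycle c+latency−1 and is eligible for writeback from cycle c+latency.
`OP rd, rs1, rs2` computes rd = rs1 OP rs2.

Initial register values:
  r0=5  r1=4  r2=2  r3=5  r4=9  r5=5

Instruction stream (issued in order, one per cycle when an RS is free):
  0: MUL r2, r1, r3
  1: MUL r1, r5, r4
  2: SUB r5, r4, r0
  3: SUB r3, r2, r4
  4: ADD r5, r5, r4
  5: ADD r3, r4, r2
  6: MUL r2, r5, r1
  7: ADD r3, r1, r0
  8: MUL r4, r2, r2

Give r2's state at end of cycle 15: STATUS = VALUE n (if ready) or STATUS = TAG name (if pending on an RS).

c1: issue MUL r2<-Mul1 | r0:5,r1:4,r2:Mul1,r3:5,r4:9,r5:5
c2: issue MUL r1<-Mul2 | r0:5,r1:Mul2,r2:Mul1,r3:5,r4:9,r5:5
c3: issue SUB r5<-Add1 | r0:5,r1:Mul2,r2:Mul1,r3:5,r4:9,r5:Add1
c4: issue SUB r3<-Add2 | r0:5,r1:Mul2,r2:Mul1,r3:Add2,r4:9,r5:Add1
c5: CDB Add1=4; issue ADD r5<-Add1 | r0:5,r1:Mul2,r2:Mul1,r3:Add2,r4:9,r5:Add1
c6: CDB Mul1=20; issue ADD r3<-Add3 | r0:5,r1:Mul2,r2:20,r3:Add3,r4:9,r5:Add1
c7: CDB Add1=13; issue MUL r2<-Mul1 | r0:5,r1:Mul2,r2:Mul1,r3:Add3,r4:9,r5:13
c8: CDB Add2=11; issue ADD r3<-Add1 | r0:5,r1:Mul2,r2:Mul1,r3:Add1,r4:9,r5:13
c9: CDB Add3=29; stall | r0:5,r1:Mul2,r2:Mul1,r3:Add1,r4:9,r5:13
c10: CDB Mul2=45; issue MUL r4<-Mul2 | r0:5,r1:45,r2:Mul1,r3:Add1,r4:Mul2,r5:13
c11: - | r0:5,r1:45,r2:Mul1,r3:Add1,r4:Mul2,r5:13
c12: CDB Add1=50 | r0:5,r1:45,r2:Mul1,r3:50,r4:Mul2,r5:13
c13: - | r0:5,r1:45,r2:Mul1,r3:50,r4:Mul2,r5:13
c14: CDB Mul1=585 | r0:5,r1:45,r2:585,r3:50,r4:Mul2,r5:13
c15: - | r0:5,r1:45,r2:585,r3:50,r4:Mul2,r5:13

STATUS = VALUE 585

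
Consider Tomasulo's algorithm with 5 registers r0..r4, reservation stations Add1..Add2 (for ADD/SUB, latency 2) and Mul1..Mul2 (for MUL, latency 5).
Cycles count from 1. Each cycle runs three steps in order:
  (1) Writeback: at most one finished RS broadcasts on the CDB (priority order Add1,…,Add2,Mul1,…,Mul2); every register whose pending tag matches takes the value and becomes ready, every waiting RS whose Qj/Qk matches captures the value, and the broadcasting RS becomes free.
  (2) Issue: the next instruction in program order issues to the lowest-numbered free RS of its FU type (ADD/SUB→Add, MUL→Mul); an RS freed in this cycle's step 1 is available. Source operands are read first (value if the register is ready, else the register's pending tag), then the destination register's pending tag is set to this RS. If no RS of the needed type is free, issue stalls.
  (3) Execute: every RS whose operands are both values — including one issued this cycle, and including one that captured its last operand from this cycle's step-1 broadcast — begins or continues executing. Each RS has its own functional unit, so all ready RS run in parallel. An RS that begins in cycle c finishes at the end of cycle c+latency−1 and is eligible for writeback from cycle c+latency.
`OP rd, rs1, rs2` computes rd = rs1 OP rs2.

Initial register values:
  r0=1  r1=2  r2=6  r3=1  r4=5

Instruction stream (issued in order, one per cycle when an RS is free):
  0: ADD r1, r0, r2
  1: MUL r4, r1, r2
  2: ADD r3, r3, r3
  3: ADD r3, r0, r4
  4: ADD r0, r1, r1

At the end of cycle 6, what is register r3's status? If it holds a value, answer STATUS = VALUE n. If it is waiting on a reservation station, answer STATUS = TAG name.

STATUS = TAG Add2

cycle 1: issue ADD r1<-Add1 // r0:1,r1:Add1,r2:6,r3:1,r4:5
cycle 2: issue MUL r4<-Mul1 // r0:1,r1:Add1,r2:6,r3:1,r4:Mul1
cycle 3: CDB Add1=7; issue ADD r3<-Add1 // r0:1,r1:7,r2:6,r3:Add1,r4:Mul1
cycle 4: issue ADD r3<-Add2 // r0:1,r1:7,r2:6,r3:Add2,r4:Mul1
cycle 5: CDB Add1=2; issue ADD r0<-Add1 // r0:Add1,r1:7,r2:6,r3:Add2,r4:Mul1
cycle 6: - // r0:Add1,r1:7,r2:6,r3:Add2,r4:Mul1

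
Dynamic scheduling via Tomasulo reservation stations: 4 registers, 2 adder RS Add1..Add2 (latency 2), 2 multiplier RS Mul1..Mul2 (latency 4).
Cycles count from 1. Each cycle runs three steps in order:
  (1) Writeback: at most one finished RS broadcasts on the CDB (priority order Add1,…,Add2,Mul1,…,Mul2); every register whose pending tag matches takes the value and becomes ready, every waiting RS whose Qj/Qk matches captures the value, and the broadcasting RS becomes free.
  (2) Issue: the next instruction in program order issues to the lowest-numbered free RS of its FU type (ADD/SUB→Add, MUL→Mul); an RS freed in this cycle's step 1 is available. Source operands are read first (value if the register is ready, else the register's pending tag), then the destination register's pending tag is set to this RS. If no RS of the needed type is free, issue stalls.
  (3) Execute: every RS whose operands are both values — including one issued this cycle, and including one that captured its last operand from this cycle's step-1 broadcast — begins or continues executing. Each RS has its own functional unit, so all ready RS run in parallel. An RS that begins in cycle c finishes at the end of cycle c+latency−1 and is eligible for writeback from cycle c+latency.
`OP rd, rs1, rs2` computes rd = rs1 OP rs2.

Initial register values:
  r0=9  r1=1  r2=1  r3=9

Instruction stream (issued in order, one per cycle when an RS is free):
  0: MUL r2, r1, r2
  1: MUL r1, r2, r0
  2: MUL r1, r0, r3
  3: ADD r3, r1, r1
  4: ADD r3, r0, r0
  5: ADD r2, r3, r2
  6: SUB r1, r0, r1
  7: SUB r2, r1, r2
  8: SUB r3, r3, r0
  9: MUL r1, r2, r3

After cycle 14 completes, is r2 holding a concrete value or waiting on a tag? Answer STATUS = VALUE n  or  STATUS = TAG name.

  c1: issue MUL r2<-Mul1  regs: r0:9,r1:1,r2:Mul1,r3:9
  c2: issue MUL r1<-Mul2  regs: r0:9,r1:Mul2,r2:Mul1,r3:9
  c3: stall  regs: r0:9,r1:Mul2,r2:Mul1,r3:9
  c4: stall  regs: r0:9,r1:Mul2,r2:Mul1,r3:9
  c5: CDB Mul1=1; issue MUL r1<-Mul1  regs: r0:9,r1:Mul1,r2:1,r3:9
  c6: issue ADD r3<-Add1  regs: r0:9,r1:Mul1,r2:1,r3:Add1
  c7: issue ADD r3<-Add2  regs: r0:9,r1:Mul1,r2:1,r3:Add2
  c8: stall  regs: r0:9,r1:Mul1,r2:1,r3:Add2
  c9: CDB Add2=18; issue ADD r2<-Add2  regs: r0:9,r1:Mul1,r2:Add2,r3:18
  c10: CDB Mul1=81; stall  regs: r0:9,r1:81,r2:Add2,r3:18
  c11: CDB Add2=19; issue SUB r1<-Add2  regs: r0:9,r1:Add2,r2:19,r3:18
  c12: CDB Add1=162; issue SUB r2<-Add1  regs: r0:9,r1:Add2,r2:Add1,r3:18
  c13: CDB Add2=-72; issue SUB r3<-Add2  regs: r0:9,r1:-72,r2:Add1,r3:Add2
  c14: CDB Mul2=9; issue MUL r1<-Mul1  regs: r0:9,r1:Mul1,r2:Add1,r3:Add2

STATUS = TAG Add1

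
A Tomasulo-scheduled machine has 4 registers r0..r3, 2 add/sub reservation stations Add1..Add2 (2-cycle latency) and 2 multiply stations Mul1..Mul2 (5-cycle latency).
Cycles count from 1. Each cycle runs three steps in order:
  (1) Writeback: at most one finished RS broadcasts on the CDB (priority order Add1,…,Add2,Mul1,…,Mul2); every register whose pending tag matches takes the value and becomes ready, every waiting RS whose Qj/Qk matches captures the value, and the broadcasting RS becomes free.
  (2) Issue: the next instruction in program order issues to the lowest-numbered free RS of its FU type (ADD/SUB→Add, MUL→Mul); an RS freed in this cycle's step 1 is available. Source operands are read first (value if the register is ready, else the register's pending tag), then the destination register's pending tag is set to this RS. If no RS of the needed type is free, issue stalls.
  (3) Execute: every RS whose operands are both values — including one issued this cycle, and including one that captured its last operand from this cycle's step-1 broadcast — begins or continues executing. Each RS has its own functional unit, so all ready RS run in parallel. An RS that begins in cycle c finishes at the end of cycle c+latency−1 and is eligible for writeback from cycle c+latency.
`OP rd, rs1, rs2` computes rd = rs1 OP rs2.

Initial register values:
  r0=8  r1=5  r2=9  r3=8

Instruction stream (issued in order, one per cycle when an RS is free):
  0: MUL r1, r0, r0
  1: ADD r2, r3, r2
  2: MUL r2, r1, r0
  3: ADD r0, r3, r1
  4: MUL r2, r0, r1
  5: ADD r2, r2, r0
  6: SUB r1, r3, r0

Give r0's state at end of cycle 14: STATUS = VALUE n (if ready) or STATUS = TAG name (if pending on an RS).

c1: issue MUL r1<-Mul1 | r0:8,r1:Mul1,r2:9,r3:8
c2: issue ADD r2<-Add1 | r0:8,r1:Mul1,r2:Add1,r3:8
c3: issue MUL r2<-Mul2 | r0:8,r1:Mul1,r2:Mul2,r3:8
c4: CDB Add1=17; issue ADD r0<-Add1 | r0:Add1,r1:Mul1,r2:Mul2,r3:8
c5: stall | r0:Add1,r1:Mul1,r2:Mul2,r3:8
c6: CDB Mul1=64; issue MUL r2<-Mul1 | r0:Add1,r1:64,r2:Mul1,r3:8
c7: issue ADD r2<-Add2 | r0:Add1,r1:64,r2:Add2,r3:8
c8: CDB Add1=72; issue SUB r1<-Add1 | r0:72,r1:Add1,r2:Add2,r3:8
c9: - | r0:72,r1:Add1,r2:Add2,r3:8
c10: CDB Add1=-64 | r0:72,r1:-64,r2:Add2,r3:8
c11: CDB Mul2=512 | r0:72,r1:-64,r2:Add2,r3:8
c12: - | r0:72,r1:-64,r2:Add2,r3:8
c13: CDB Mul1=4608 | r0:72,r1:-64,r2:Add2,r3:8
c14: - | r0:72,r1:-64,r2:Add2,r3:8

STATUS = VALUE 72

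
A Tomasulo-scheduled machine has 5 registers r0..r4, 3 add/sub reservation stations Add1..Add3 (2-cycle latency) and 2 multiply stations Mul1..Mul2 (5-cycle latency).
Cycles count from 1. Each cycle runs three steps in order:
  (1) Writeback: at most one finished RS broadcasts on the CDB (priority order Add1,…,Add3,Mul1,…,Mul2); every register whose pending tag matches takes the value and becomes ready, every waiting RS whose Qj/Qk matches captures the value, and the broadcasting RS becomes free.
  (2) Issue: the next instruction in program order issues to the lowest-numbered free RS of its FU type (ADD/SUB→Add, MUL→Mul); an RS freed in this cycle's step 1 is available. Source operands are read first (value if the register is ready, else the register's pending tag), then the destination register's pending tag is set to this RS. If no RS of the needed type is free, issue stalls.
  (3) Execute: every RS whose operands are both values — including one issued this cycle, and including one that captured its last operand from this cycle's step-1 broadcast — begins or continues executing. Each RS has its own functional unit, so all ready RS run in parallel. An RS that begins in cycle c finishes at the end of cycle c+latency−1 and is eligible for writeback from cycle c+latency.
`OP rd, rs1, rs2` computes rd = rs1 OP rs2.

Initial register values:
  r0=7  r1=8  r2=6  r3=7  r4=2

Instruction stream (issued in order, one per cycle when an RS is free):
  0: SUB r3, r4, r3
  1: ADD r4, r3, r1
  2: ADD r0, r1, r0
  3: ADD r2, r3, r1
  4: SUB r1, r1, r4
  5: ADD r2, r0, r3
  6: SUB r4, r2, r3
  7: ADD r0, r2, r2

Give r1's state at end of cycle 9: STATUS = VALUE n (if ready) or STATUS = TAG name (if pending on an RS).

cycle 1: issue SUB r3<-Add1 // r0:7,r1:8,r2:6,r3:Add1,r4:2
cycle 2: issue ADD r4<-Add2 // r0:7,r1:8,r2:6,r3:Add1,r4:Add2
cycle 3: CDB Add1=-5; issue ADD r0<-Add1 // r0:Add1,r1:8,r2:6,r3:-5,r4:Add2
cycle 4: issue ADD r2<-Add3 // r0:Add1,r1:8,r2:Add3,r3:-5,r4:Add2
cycle 5: CDB Add1=15; issue SUB r1<-Add1 // r0:15,r1:Add1,r2:Add3,r3:-5,r4:Add2
cycle 6: CDB Add2=3; issue ADD r2<-Add2 // r0:15,r1:Add1,r2:Add2,r3:-5,r4:3
cycle 7: CDB Add3=3; issue SUB r4<-Add3 // r0:15,r1:Add1,r2:Add2,r3:-5,r4:Add3
cycle 8: CDB Add1=5; issue ADD r0<-Add1 // r0:Add1,r1:5,r2:Add2,r3:-5,r4:Add3
cycle 9: CDB Add2=10 // r0:Add1,r1:5,r2:10,r3:-5,r4:Add3

STATUS = VALUE 5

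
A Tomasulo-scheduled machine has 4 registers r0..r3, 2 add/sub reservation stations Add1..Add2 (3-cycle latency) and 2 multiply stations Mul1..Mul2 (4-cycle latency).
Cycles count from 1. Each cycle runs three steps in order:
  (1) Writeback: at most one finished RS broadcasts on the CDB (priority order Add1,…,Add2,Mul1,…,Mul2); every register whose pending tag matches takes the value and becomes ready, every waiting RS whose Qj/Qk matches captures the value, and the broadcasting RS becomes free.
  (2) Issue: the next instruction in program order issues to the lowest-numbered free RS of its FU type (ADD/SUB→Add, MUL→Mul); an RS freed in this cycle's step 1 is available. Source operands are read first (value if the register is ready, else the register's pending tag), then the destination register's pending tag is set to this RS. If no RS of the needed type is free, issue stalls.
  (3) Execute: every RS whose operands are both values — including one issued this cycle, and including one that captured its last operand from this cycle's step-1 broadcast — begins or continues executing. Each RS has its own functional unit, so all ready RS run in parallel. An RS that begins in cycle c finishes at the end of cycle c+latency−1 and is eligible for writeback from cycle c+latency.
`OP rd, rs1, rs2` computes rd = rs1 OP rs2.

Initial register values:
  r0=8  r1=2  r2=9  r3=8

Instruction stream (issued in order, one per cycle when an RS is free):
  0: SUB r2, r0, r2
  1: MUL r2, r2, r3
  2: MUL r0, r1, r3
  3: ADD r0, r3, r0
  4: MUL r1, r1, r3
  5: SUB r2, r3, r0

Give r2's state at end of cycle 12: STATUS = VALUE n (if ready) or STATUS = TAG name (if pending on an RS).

  c1: issue SUB r2<-Add1  regs: r0:8,r1:2,r2:Add1,r3:8
  c2: issue MUL r2<-Mul1  regs: r0:8,r1:2,r2:Mul1,r3:8
  c3: issue MUL r0<-Mul2  regs: r0:Mul2,r1:2,r2:Mul1,r3:8
  c4: CDB Add1=-1; issue ADD r0<-Add1  regs: r0:Add1,r1:2,r2:Mul1,r3:8
  c5: stall  regs: r0:Add1,r1:2,r2:Mul1,r3:8
  c6: stall  regs: r0:Add1,r1:2,r2:Mul1,r3:8
  c7: CDB Mul2=16; issue MUL r1<-Mul2  regs: r0:Add1,r1:Mul2,r2:Mul1,r3:8
  c8: CDB Mul1=-8; issue SUB r2<-Add2  regs: r0:Add1,r1:Mul2,r2:Add2,r3:8
  c9: -  regs: r0:Add1,r1:Mul2,r2:Add2,r3:8
  c10: CDB Add1=24  regs: r0:24,r1:Mul2,r2:Add2,r3:8
  c11: CDB Mul2=16  regs: r0:24,r1:16,r2:Add2,r3:8
  c12: -  regs: r0:24,r1:16,r2:Add2,r3:8

STATUS = TAG Add2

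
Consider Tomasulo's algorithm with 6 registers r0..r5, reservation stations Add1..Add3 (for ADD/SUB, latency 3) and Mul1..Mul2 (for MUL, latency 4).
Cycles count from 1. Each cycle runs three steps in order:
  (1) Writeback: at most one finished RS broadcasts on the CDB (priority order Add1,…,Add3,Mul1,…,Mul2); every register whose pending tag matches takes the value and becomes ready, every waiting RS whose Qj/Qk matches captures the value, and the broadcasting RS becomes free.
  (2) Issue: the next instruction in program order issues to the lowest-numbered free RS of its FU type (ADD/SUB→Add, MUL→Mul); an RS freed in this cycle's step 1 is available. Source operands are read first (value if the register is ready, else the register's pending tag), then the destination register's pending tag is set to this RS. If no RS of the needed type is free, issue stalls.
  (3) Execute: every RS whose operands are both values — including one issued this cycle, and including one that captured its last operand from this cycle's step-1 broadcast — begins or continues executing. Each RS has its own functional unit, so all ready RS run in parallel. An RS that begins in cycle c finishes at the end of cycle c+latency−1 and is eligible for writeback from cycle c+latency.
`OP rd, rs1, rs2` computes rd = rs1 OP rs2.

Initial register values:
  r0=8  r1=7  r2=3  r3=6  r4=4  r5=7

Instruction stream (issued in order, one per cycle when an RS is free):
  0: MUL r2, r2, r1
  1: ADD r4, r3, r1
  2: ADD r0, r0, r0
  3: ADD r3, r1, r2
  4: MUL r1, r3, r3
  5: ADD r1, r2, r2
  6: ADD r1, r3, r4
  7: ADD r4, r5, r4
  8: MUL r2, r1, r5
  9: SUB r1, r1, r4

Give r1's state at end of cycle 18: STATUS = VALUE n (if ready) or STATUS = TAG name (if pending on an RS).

STATUS = VALUE 21

  c1: issue MUL r2<-Mul1  regs: r0:8,r1:7,r2:Mul1,r3:6,r4:4,r5:7
  c2: issue ADD r4<-Add1  regs: r0:8,r1:7,r2:Mul1,r3:6,r4:Add1,r5:7
  c3: issue ADD r0<-Add2  regs: r0:Add2,r1:7,r2:Mul1,r3:6,r4:Add1,r5:7
  c4: issue ADD r3<-Add3  regs: r0:Add2,r1:7,r2:Mul1,r3:Add3,r4:Add1,r5:7
  c5: CDB Add1=13; issue MUL r1<-Mul2  regs: r0:Add2,r1:Mul2,r2:Mul1,r3:Add3,r4:13,r5:7
  c6: CDB Add2=16; issue ADD r1<-Add1  regs: r0:16,r1:Add1,r2:Mul1,r3:Add3,r4:13,r5:7
  c7: CDB Mul1=21; issue ADD r1<-Add2  regs: r0:16,r1:Add2,r2:21,r3:Add3,r4:13,r5:7
  c8: stall  regs: r0:16,r1:Add2,r2:21,r3:Add3,r4:13,r5:7
  c9: stall  regs: r0:16,r1:Add2,r2:21,r3:Add3,r4:13,r5:7
  c10: CDB Add1=42; issue ADD r4<-Add1  regs: r0:16,r1:Add2,r2:21,r3:Add3,r4:Add1,r5:7
  c11: CDB Add3=28; issue MUL r2<-Mul1  regs: r0:16,r1:Add2,r2:Mul1,r3:28,r4:Add1,r5:7
  c12: issue SUB r1<-Add3  regs: r0:16,r1:Add3,r2:Mul1,r3:28,r4:Add1,r5:7
  c13: CDB Add1=20  regs: r0:16,r1:Add3,r2:Mul1,r3:28,r4:20,r5:7
  c14: CDB Add2=41  regs: r0:16,r1:Add3,r2:Mul1,r3:28,r4:20,r5:7
  c15: CDB Mul2=784  regs: r0:16,r1:Add3,r2:Mul1,r3:28,r4:20,r5:7
  c16: -  regs: r0:16,r1:Add3,r2:Mul1,r3:28,r4:20,r5:7
  c17: CDB Add3=21  regs: r0:16,r1:21,r2:Mul1,r3:28,r4:20,r5:7
  c18: CDB Mul1=287  regs: r0:16,r1:21,r2:287,r3:28,r4:20,r5:7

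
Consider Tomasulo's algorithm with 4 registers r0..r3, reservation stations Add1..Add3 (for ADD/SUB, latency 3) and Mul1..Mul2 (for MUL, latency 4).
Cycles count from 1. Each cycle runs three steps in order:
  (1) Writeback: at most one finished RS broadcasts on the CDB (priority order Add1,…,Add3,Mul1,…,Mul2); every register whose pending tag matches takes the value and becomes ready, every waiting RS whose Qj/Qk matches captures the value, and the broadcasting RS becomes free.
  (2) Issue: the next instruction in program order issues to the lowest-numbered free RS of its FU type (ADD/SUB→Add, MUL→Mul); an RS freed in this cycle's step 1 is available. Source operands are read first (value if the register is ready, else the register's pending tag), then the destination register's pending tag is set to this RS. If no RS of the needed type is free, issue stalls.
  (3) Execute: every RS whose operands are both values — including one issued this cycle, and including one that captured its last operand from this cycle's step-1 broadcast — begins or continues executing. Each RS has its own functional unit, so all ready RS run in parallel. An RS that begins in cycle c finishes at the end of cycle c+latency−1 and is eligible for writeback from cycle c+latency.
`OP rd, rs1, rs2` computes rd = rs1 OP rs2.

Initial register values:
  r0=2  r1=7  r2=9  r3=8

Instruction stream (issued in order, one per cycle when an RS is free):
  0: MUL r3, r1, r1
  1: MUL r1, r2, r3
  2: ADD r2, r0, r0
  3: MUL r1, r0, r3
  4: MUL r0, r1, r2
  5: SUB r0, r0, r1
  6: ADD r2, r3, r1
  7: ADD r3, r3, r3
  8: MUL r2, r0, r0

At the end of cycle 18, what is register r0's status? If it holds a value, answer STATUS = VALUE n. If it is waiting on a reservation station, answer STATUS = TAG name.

STATUS = VALUE 294

c1: issue MUL r3<-Mul1 | r0:2,r1:7,r2:9,r3:Mul1
c2: issue MUL r1<-Mul2 | r0:2,r1:Mul2,r2:9,r3:Mul1
c3: issue ADD r2<-Add1 | r0:2,r1:Mul2,r2:Add1,r3:Mul1
c4: stall | r0:2,r1:Mul2,r2:Add1,r3:Mul1
c5: CDB Mul1=49; issue MUL r1<-Mul1 | r0:2,r1:Mul1,r2:Add1,r3:49
c6: CDB Add1=4; stall | r0:2,r1:Mul1,r2:4,r3:49
c7: stall | r0:2,r1:Mul1,r2:4,r3:49
c8: stall | r0:2,r1:Mul1,r2:4,r3:49
c9: CDB Mul1=98; issue MUL r0<-Mul1 | r0:Mul1,r1:98,r2:4,r3:49
c10: CDB Mul2=441; issue SUB r0<-Add1 | r0:Add1,r1:98,r2:4,r3:49
c11: issue ADD r2<-Add2 | r0:Add1,r1:98,r2:Add2,r3:49
c12: issue ADD r3<-Add3 | r0:Add1,r1:98,r2:Add2,r3:Add3
c13: CDB Mul1=392; issue MUL r2<-Mul1 | r0:Add1,r1:98,r2:Mul1,r3:Add3
c14: CDB Add2=147 | r0:Add1,r1:98,r2:Mul1,r3:Add3
c15: CDB Add3=98 | r0:Add1,r1:98,r2:Mul1,r3:98
c16: CDB Add1=294 | r0:294,r1:98,r2:Mul1,r3:98
c17: - | r0:294,r1:98,r2:Mul1,r3:98
c18: - | r0:294,r1:98,r2:Mul1,r3:98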